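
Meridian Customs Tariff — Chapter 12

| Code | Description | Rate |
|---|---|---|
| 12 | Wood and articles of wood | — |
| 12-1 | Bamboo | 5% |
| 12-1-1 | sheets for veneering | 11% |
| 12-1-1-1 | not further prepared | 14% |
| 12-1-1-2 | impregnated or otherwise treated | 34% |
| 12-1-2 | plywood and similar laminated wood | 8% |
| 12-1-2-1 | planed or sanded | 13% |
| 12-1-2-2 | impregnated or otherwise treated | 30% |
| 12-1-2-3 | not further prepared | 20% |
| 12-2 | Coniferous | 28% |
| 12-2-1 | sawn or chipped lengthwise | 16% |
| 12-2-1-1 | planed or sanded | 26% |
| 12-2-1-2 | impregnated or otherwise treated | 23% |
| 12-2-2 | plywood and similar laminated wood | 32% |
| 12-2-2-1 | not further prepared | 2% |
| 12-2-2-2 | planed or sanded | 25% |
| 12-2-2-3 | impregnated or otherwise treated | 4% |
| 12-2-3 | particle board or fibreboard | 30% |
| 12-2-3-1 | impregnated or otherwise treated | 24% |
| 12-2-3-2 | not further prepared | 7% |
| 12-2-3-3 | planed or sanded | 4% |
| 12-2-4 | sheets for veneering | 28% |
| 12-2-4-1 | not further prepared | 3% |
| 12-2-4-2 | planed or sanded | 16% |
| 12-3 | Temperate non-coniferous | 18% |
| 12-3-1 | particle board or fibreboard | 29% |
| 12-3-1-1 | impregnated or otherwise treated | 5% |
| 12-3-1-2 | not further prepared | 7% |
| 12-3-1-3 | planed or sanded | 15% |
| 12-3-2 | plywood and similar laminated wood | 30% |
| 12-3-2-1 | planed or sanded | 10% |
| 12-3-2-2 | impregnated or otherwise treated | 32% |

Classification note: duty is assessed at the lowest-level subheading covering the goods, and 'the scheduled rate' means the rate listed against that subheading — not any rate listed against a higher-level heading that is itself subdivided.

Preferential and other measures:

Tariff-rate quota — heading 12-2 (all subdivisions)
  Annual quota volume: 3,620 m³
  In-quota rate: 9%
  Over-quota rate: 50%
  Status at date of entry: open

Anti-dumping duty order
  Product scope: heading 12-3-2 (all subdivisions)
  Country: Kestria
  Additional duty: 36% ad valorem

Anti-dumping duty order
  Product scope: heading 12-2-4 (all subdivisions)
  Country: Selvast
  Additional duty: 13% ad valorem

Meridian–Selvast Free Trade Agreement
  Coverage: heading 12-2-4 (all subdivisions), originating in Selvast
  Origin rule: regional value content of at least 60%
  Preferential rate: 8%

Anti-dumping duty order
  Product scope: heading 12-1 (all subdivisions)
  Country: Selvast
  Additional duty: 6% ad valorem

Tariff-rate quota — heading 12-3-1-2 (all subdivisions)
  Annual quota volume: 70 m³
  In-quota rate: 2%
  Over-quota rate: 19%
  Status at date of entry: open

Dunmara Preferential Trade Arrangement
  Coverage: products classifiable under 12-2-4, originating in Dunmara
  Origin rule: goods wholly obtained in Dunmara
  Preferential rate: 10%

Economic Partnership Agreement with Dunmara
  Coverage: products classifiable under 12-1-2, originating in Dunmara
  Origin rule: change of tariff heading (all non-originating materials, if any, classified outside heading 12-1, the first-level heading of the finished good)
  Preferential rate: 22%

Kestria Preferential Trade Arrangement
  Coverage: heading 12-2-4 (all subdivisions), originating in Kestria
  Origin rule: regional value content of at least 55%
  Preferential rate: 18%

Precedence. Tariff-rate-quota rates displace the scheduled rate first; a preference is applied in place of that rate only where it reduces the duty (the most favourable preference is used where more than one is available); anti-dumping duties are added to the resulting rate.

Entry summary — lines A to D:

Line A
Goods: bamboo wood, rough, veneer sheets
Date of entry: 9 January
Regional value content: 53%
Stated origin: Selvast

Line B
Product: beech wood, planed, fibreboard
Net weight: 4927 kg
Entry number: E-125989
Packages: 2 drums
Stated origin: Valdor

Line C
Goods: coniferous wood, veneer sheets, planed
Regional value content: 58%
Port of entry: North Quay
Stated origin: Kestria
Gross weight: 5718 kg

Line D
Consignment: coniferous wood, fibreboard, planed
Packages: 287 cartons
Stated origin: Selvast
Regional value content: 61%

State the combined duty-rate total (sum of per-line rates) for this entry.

Line A: bamboo → 12-1; veneer sheets → 12-1-1; rough → 12-1-1-1. Scheduled 14%. Selvast agreement on 12-2-4: 12-1-1-1 not covered; anti-dumping (Selvast, 12-1): +6%; total 14% + 6% = 20%. → 20%.
Line B: beech → 12-3; fibreboard → 12-3-1; planed → 12-3-1-3. Scheduled 15%. No special measure applies. → 15%.
Line C: coniferous → 12-2; veneer sheets → 12-2-4; planed → 12-2-4-2. Scheduled 16%. quota on 12-2 open → in-quota 9%; Kestria agreement on 12-2-4: RVC ≥ 55% → 18% available; preference 18% not lower than 9% → no reduction. → 9%.
Line D: coniferous → 12-2; fibreboard → 12-2-3; planed → 12-2-3-3. Scheduled 4%. quota on 12-2 open → in-quota 9%; Selvast agreement on 12-2-4: 12-2-3-3 not covered. → 9%.
Sum: 20% + 15% + 9% + 9% = 53%.

53%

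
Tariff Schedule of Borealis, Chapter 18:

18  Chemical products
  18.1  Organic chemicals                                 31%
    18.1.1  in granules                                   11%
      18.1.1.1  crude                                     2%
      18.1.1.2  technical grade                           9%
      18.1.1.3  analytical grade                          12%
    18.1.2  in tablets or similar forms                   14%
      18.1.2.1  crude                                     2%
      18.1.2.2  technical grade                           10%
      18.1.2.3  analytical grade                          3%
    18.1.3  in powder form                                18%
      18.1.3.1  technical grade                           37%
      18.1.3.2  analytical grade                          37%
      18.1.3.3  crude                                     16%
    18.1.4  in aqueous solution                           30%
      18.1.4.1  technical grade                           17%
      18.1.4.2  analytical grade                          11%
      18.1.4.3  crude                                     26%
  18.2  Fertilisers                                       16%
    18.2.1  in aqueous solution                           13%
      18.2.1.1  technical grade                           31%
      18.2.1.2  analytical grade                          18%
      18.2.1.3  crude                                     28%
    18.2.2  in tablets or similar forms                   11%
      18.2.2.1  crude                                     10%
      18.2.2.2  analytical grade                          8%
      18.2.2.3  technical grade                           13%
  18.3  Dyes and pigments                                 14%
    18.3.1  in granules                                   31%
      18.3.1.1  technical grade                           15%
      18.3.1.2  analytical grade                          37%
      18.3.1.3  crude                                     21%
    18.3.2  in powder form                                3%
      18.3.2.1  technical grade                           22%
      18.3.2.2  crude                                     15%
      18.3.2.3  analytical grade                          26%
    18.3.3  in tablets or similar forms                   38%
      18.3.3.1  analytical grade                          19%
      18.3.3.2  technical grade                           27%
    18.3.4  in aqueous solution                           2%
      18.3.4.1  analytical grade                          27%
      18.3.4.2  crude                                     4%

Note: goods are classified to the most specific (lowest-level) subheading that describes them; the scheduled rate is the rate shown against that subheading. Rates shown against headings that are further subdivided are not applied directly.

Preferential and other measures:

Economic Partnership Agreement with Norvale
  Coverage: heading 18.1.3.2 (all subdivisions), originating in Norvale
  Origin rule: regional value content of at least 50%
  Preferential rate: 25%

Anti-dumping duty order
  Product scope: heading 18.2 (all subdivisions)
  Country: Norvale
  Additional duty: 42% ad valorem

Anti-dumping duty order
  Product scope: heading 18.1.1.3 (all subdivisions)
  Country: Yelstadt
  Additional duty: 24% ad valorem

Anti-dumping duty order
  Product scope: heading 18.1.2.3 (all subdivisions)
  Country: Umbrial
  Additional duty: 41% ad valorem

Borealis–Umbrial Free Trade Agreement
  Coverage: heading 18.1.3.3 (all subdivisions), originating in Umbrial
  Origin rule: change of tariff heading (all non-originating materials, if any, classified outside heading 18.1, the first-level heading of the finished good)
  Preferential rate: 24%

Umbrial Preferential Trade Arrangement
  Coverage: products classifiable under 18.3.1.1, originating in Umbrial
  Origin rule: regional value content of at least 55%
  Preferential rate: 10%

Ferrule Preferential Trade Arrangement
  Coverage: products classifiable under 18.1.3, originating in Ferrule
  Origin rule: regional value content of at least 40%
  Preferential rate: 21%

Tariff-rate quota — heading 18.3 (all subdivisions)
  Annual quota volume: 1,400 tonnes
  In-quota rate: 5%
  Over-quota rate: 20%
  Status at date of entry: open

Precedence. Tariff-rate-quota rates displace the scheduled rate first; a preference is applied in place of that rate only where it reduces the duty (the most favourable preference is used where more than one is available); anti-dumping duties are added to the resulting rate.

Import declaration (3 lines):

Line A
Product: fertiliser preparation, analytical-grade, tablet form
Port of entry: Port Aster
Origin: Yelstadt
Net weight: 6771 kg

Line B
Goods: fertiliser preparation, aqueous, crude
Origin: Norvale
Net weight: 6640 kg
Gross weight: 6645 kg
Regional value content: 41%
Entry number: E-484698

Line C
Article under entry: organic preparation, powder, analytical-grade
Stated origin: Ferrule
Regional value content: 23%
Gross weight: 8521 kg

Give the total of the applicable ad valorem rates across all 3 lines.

115%

Line A: fertiliser → 18.2; tablet form → 18.2.2; analytical-grade → 18.2.2.2. Scheduled 8%. No special measure applies. → 8%.
Line B: fertiliser → 18.2; aqueous → 18.2.1; crude → 18.2.1.3. Scheduled 28%. Norvale agreement on 18.1.3.2: 18.2.1.3 not covered; anti-dumping (Norvale, 18.2): +42%; total 28% + 42% = 70%. → 70%.
Line C: organic → 18.1; powder → 18.1.3; analytical-grade → 18.1.3.2. Scheduled 37%. Ferrule agreement on 18.1.3: RVC < 40%. → 37%.
Sum: 8% + 70% + 37% = 115%.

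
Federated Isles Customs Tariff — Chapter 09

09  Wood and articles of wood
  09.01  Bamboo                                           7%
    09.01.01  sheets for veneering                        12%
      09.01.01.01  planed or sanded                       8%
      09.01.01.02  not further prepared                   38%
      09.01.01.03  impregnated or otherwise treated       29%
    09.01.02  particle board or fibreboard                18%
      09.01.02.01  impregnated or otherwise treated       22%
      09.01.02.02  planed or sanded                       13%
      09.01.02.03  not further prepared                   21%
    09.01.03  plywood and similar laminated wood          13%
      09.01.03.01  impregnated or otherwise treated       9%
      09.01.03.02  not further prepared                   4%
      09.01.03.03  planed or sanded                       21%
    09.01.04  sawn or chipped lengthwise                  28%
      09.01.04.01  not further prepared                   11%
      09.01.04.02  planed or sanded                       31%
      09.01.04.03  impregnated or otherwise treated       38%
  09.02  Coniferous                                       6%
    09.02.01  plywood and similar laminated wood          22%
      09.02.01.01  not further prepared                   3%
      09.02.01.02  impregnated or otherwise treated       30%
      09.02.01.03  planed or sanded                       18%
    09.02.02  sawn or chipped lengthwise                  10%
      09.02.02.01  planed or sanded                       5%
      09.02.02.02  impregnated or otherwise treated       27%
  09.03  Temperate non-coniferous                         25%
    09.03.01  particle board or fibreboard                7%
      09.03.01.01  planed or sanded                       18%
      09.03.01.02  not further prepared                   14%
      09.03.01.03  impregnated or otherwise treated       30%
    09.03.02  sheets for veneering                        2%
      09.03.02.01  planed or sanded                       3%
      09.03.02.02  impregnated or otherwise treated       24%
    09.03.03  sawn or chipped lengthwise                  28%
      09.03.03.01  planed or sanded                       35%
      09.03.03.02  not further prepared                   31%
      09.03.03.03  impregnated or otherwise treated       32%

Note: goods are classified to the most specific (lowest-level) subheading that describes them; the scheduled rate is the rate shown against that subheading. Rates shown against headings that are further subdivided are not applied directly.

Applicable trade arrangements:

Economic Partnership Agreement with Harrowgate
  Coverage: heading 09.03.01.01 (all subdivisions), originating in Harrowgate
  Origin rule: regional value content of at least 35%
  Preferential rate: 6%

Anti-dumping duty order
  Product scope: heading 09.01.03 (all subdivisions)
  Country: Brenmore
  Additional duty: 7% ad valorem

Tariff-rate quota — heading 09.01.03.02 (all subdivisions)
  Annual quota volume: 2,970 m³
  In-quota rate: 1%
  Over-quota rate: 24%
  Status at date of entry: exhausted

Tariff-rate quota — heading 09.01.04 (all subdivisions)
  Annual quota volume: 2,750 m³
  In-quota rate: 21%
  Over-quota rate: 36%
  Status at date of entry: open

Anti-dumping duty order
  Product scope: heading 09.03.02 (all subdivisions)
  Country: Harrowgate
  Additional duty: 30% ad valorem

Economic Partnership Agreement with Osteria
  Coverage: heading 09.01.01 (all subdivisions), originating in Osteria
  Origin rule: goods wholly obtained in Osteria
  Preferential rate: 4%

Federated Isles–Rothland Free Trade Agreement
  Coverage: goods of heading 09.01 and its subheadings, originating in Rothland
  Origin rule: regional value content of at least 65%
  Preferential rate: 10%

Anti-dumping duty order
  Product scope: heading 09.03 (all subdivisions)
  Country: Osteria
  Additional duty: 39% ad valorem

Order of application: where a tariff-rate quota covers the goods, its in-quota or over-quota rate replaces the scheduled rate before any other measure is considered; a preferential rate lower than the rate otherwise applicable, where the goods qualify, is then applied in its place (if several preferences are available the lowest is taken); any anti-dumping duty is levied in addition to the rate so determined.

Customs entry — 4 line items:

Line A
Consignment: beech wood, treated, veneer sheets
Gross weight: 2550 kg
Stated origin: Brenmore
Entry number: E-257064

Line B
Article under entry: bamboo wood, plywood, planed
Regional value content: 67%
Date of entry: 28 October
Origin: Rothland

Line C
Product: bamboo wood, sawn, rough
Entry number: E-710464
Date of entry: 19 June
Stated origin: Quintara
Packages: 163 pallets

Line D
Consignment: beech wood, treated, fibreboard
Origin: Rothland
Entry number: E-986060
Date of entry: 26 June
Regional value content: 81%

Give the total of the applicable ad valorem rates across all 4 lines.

85%

Line A: beech → 09.03; veneer sheets → 09.03.02; treated → 09.03.02.02. Scheduled 24%. No special measure applies. → 24%.
Line B: bamboo → 09.01; plywood → 09.01.03; planed → 09.01.03.03. Scheduled 21%. Rothland agreement on 09.01: RVC ≥ 65% → 10% available; preferential 10%. → 10%.
Line C: bamboo → 09.01; sawn → 09.01.04; rough → 09.01.04.01. Scheduled 11%. quota on 09.01.04 open → in-quota 21%. → 21%.
Line D: beech → 09.03; fibreboard → 09.03.01; treated → 09.03.01.03. Scheduled 30%. Rothland agreement on 09.01: 09.03.01.03 not covered. → 30%.
Sum: 24% + 10% + 21% + 30% = 85%.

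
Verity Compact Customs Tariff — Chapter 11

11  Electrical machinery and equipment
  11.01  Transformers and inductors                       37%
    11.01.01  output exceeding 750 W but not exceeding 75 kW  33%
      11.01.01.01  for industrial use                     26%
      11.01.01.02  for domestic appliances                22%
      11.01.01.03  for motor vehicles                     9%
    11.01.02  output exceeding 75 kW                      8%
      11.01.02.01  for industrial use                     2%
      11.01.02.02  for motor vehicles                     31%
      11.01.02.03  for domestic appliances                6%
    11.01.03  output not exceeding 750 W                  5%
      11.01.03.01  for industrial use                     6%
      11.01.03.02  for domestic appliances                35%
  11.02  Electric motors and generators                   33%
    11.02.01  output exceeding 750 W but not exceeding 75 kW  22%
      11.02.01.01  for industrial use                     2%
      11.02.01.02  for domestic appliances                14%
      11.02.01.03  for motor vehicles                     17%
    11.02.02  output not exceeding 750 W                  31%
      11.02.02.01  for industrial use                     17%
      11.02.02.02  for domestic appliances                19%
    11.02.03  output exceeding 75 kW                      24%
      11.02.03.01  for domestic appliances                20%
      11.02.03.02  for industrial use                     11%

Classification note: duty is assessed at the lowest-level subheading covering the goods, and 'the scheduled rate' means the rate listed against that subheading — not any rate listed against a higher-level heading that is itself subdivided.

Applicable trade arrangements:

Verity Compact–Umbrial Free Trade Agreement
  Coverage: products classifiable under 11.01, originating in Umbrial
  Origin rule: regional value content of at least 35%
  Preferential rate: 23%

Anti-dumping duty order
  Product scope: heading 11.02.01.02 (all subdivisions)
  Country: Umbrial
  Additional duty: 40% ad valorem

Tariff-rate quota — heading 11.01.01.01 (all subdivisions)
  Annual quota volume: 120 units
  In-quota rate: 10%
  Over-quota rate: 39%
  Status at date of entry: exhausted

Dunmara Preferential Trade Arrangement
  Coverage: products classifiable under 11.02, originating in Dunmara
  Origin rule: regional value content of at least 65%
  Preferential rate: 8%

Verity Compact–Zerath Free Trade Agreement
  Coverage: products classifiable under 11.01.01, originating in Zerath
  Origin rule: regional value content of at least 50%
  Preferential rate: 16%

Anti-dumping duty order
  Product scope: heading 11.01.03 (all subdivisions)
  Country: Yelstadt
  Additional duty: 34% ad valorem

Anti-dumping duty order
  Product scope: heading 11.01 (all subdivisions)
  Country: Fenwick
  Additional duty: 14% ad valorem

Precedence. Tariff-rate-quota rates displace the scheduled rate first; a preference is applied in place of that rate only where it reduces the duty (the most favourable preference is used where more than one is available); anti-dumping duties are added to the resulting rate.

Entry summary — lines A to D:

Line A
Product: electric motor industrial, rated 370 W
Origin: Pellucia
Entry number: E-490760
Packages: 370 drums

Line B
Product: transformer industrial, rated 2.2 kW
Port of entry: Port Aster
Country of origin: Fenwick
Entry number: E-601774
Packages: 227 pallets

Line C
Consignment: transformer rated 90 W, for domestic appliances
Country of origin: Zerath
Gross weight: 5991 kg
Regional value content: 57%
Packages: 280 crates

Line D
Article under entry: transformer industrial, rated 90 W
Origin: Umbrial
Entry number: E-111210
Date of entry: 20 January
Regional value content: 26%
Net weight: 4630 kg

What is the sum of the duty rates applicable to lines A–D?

111%

Line A: electric motor → 11.02; rated 370 W → 11.02.02; industrial → 11.02.02.01. Scheduled 17%. No special measure applies. → 17%.
Line B: transformer → 11.01; rated 2.2 kW → 11.01.01; industrial → 11.01.01.01. Scheduled 26%. quota on 11.01.01.01 exhausted → over-quota 39%; anti-dumping (Fenwick, 11.01): +14%; total 39% + 14% = 53%. → 53%.
Line C: transformer → 11.01; rated 90 W → 11.01.03; for domestic appliances → 11.01.03.02. Scheduled 35%. Zerath agreement on 11.01.01: 11.01.03.02 not covered. → 35%.
Line D: transformer → 11.01; rated 90 W → 11.01.03; industrial → 11.01.03.01. Scheduled 6%. Umbrial agreement on 11.01: RVC < 35%. → 6%.
Sum: 17% + 53% + 35% + 6% = 111%.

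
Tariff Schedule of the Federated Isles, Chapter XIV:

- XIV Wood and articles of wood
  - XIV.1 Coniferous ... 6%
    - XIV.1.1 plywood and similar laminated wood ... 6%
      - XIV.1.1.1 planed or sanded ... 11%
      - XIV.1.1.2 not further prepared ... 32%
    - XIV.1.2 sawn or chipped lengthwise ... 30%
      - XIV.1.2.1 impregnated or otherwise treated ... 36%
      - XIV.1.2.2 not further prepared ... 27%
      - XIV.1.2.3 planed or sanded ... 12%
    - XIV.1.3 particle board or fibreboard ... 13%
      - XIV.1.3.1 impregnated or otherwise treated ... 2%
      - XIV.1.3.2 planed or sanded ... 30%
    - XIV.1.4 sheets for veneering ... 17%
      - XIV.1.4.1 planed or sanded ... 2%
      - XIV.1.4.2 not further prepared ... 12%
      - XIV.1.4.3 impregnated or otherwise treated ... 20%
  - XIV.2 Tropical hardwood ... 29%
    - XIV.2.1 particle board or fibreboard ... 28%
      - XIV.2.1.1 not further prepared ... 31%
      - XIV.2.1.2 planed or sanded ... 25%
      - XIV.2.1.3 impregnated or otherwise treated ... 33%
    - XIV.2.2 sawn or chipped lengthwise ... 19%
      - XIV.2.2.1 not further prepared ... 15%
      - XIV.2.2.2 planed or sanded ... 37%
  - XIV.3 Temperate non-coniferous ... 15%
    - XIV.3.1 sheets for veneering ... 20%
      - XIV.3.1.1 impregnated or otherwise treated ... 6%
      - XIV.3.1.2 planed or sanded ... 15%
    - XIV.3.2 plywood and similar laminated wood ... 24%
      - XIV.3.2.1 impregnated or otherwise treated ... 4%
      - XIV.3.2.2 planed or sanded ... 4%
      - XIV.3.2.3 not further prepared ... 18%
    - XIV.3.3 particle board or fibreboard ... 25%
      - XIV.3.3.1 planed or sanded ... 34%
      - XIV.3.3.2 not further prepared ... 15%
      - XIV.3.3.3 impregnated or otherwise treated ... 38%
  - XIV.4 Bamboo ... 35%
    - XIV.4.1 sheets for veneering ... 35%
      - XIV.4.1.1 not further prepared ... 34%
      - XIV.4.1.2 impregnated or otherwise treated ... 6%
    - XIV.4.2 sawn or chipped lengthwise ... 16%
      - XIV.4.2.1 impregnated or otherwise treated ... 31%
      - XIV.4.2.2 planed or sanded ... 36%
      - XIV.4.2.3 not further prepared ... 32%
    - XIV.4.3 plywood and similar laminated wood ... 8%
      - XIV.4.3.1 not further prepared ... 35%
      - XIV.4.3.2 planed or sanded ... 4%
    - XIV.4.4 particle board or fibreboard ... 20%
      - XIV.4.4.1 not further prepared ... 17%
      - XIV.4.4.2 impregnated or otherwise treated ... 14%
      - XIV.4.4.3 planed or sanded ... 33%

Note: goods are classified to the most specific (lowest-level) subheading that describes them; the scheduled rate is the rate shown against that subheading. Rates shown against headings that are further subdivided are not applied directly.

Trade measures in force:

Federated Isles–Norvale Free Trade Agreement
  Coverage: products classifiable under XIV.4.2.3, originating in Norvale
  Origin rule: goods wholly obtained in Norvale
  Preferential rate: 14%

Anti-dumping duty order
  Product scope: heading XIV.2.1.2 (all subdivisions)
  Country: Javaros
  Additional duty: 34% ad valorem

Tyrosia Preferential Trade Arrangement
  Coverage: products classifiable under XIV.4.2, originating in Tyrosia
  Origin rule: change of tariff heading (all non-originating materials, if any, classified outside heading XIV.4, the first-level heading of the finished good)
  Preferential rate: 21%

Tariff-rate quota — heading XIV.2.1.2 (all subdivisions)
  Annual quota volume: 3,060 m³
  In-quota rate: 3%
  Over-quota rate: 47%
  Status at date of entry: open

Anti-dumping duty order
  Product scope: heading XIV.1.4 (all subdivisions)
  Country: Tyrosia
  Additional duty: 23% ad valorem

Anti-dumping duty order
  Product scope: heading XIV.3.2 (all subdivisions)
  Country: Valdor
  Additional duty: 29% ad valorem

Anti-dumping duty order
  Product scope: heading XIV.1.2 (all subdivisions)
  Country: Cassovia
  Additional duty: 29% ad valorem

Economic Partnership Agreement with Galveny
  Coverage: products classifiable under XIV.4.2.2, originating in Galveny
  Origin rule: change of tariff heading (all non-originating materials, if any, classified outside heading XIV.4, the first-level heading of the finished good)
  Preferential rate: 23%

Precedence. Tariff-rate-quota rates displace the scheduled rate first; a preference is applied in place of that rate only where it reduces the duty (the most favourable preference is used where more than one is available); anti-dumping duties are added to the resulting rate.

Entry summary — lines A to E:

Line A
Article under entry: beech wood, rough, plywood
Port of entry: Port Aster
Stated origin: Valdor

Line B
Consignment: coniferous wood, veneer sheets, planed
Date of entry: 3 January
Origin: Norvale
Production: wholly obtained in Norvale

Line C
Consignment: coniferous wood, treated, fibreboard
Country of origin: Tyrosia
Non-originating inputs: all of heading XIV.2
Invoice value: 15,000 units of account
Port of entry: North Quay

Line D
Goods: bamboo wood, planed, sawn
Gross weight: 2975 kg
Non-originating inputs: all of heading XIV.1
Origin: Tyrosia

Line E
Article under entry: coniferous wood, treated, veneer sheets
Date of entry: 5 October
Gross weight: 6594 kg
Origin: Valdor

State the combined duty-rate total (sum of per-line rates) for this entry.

Line A: beech → XIV.3; plywood → XIV.3.2; rough → XIV.3.2.3. Scheduled 18%. anti-dumping (Valdor, XIV.3.2): +29%; total 18% + 29% = 47%. → 47%.
Line B: coniferous → XIV.1; veneer sheets → XIV.1.4; planed → XIV.1.4.1. Scheduled 2%. Norvale agreement on XIV.4.2.3: XIV.1.4.1 not covered. → 2%.
Line C: coniferous → XIV.1; fibreboard → XIV.1.3; treated → XIV.1.3.1. Scheduled 2%. Tyrosia agreement on XIV.4.2: XIV.1.3.1 not covered. → 2%.
Line D: bamboo → XIV.4; sawn → XIV.4.2; planed → XIV.4.2.2. Scheduled 36%. Tyrosia agreement on XIV.4.2: CTH met → 21% available; preferential 21%. → 21%.
Line E: coniferous → XIV.1; veneer sheets → XIV.1.4; treated → XIV.1.4.3. Scheduled 20%. No special measure applies. → 20%.
Sum: 47% + 2% + 2% + 21% + 20% = 92%.

92%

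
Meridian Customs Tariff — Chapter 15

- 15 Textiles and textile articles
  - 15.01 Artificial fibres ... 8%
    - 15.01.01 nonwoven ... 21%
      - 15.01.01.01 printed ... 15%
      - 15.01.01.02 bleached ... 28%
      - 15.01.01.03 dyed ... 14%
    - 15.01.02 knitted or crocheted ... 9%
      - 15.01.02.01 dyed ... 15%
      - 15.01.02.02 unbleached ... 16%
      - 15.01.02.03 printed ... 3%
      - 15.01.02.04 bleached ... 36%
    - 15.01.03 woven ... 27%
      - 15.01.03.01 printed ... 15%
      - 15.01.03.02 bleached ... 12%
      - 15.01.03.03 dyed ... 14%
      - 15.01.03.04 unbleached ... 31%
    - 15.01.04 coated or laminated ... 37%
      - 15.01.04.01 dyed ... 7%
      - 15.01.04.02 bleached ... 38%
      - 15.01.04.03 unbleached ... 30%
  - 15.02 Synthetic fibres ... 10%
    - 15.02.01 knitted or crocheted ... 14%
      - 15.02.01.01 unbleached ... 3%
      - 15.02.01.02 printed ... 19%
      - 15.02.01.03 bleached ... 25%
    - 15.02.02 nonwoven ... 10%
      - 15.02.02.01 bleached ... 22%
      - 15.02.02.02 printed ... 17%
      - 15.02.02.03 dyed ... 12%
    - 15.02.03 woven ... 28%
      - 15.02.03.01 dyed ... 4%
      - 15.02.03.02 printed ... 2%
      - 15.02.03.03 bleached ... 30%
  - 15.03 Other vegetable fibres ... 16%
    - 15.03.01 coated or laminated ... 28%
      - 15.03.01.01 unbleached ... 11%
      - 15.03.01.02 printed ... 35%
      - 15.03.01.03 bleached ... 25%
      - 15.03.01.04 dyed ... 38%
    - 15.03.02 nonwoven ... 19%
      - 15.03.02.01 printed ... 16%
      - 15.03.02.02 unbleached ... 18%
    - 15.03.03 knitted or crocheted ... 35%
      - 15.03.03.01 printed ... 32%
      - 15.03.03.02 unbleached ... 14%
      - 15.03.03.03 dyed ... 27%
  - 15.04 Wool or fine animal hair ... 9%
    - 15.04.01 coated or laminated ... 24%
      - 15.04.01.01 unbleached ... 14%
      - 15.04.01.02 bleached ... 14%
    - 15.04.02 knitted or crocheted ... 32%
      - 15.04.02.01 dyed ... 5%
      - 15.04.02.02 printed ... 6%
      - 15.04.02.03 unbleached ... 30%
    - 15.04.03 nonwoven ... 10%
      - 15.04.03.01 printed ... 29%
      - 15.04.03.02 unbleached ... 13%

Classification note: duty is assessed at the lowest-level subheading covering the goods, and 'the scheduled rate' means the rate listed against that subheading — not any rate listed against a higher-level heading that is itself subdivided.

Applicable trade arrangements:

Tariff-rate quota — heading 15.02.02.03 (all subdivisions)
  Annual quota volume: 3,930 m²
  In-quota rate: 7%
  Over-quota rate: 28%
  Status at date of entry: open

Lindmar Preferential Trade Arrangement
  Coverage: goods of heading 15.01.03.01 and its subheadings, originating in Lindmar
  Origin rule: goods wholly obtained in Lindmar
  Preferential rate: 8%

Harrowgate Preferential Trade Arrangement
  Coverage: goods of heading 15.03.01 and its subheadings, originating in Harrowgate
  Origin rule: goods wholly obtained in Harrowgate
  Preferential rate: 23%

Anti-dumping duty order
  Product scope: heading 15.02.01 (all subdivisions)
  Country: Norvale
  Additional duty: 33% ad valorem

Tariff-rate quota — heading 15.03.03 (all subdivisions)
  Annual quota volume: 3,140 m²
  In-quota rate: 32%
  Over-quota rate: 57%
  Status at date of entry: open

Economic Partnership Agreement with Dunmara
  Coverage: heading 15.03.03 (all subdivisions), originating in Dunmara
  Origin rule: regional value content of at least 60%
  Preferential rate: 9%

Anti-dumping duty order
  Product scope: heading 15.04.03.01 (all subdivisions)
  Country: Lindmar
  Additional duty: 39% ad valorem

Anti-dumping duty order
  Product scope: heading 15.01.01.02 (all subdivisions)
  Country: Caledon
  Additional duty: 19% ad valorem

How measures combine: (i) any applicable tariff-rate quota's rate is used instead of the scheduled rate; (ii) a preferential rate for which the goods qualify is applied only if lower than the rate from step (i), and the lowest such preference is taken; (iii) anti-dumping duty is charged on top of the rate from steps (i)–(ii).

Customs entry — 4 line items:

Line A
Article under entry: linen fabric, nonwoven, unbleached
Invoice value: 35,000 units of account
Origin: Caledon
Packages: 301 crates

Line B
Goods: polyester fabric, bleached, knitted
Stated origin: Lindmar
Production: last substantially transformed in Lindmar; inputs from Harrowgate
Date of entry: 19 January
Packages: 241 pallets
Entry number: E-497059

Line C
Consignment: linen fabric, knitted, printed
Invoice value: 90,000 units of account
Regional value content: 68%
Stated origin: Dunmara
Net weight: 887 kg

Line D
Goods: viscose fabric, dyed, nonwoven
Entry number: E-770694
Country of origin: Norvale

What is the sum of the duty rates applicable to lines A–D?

Line A: linen → 15.03; nonwoven → 15.03.02; unbleached → 15.03.02.02. Scheduled 18%. No special measure applies. → 18%.
Line B: polyester → 15.02; knitted → 15.02.01; bleached → 15.02.01.03. Scheduled 25%. Lindmar agreement on 15.01.03.01: 15.02.01.03 not covered. → 25%.
Line C: linen → 15.03; knitted → 15.03.03; printed → 15.03.03.01. Scheduled 32%. quota on 15.03.03 open → in-quota 32%; Dunmara agreement on 15.03.03: RVC ≥ 60% → 9% available; preferential 9%. → 9%.
Line D: viscose → 15.01; nonwoven → 15.01.01; dyed → 15.01.01.03. Scheduled 14%. No special measure applies. → 14%.
Sum: 18% + 25% + 9% + 14% = 66%.

66%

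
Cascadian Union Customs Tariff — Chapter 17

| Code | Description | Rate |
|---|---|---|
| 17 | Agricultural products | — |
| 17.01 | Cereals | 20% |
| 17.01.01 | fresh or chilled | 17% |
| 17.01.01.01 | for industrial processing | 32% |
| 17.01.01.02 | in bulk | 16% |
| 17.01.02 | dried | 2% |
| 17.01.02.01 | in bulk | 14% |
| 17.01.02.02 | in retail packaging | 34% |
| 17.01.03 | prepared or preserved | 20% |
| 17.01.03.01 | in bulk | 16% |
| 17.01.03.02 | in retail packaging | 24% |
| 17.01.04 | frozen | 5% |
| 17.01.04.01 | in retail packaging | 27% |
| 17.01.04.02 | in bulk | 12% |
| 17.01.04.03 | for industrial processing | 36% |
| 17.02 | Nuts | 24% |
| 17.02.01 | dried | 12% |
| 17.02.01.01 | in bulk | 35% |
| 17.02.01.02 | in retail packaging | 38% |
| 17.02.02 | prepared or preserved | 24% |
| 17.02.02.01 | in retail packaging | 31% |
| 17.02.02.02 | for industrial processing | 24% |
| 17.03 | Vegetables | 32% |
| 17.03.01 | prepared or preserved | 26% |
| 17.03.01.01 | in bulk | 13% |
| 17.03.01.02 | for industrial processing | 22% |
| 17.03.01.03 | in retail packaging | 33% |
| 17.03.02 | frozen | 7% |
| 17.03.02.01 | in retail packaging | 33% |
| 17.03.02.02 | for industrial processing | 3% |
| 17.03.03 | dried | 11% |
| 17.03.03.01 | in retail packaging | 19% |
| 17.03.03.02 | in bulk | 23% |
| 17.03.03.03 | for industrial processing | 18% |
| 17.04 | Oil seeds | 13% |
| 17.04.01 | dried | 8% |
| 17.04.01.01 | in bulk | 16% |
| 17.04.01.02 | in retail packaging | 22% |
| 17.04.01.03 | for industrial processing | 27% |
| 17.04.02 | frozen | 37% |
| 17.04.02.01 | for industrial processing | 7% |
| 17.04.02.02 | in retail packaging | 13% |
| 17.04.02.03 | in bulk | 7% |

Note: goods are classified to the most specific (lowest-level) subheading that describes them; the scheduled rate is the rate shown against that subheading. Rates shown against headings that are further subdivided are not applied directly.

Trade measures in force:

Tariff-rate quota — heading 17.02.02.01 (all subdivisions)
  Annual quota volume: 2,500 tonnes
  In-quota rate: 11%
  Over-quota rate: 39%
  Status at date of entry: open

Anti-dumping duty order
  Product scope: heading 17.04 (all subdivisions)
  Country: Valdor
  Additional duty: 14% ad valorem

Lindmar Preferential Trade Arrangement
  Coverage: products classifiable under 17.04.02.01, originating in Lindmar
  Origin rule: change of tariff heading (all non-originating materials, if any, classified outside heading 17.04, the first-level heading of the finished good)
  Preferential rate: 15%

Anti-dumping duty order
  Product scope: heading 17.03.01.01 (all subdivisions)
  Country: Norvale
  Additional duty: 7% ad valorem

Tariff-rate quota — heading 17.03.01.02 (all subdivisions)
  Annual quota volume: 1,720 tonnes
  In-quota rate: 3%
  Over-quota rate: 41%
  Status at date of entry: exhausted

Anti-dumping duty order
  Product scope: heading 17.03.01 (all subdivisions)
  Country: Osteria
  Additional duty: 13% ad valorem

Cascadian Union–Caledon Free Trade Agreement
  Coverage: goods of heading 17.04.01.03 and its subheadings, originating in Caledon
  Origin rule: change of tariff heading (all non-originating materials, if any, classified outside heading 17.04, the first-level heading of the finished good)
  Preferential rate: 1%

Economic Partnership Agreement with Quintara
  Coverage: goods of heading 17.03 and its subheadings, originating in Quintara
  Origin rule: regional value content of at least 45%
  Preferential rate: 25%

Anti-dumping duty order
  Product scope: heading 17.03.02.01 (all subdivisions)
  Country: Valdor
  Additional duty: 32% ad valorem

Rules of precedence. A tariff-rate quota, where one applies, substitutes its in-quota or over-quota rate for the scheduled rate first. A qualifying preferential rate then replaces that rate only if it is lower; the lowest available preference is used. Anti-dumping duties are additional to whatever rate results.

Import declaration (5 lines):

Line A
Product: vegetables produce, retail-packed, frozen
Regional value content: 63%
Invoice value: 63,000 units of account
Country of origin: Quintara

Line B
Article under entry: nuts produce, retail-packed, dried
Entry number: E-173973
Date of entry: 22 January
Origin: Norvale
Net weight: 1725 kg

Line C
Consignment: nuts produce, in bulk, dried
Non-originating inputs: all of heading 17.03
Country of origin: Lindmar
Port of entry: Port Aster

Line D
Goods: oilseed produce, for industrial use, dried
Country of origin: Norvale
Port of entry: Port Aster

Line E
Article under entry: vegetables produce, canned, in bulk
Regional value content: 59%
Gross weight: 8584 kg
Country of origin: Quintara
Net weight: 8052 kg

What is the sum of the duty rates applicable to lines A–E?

Line A: vegetables → 17.03; frozen → 17.03.02; retail-packed → 17.03.02.01. Scheduled 33%. Quintara agreement on 17.03: RVC ≥ 45% → 25% available; preferential 25%. → 25%.
Line B: nuts → 17.02; dried → 17.02.01; retail-packed → 17.02.01.02. Scheduled 38%. No special measure applies. → 38%.
Line C: nuts → 17.02; dried → 17.02.01; in bulk → 17.02.01.01. Scheduled 35%. Lindmar agreement on 17.04.02.01: 17.02.01.01 not covered. → 35%.
Line D: oilseed → 17.04; dried → 17.04.01; for industrial use → 17.04.01.03. Scheduled 27%. No special measure applies. → 27%.
Line E: vegetables → 17.03; canned → 17.03.01; in bulk → 17.03.01.01. Scheduled 13%. Quintara agreement on 17.03: RVC ≥ 45% → 25% available; preference 25% not lower than 13% → no reduction. → 13%.
Sum: 25% + 38% + 35% + 27% + 13% = 138%.

138%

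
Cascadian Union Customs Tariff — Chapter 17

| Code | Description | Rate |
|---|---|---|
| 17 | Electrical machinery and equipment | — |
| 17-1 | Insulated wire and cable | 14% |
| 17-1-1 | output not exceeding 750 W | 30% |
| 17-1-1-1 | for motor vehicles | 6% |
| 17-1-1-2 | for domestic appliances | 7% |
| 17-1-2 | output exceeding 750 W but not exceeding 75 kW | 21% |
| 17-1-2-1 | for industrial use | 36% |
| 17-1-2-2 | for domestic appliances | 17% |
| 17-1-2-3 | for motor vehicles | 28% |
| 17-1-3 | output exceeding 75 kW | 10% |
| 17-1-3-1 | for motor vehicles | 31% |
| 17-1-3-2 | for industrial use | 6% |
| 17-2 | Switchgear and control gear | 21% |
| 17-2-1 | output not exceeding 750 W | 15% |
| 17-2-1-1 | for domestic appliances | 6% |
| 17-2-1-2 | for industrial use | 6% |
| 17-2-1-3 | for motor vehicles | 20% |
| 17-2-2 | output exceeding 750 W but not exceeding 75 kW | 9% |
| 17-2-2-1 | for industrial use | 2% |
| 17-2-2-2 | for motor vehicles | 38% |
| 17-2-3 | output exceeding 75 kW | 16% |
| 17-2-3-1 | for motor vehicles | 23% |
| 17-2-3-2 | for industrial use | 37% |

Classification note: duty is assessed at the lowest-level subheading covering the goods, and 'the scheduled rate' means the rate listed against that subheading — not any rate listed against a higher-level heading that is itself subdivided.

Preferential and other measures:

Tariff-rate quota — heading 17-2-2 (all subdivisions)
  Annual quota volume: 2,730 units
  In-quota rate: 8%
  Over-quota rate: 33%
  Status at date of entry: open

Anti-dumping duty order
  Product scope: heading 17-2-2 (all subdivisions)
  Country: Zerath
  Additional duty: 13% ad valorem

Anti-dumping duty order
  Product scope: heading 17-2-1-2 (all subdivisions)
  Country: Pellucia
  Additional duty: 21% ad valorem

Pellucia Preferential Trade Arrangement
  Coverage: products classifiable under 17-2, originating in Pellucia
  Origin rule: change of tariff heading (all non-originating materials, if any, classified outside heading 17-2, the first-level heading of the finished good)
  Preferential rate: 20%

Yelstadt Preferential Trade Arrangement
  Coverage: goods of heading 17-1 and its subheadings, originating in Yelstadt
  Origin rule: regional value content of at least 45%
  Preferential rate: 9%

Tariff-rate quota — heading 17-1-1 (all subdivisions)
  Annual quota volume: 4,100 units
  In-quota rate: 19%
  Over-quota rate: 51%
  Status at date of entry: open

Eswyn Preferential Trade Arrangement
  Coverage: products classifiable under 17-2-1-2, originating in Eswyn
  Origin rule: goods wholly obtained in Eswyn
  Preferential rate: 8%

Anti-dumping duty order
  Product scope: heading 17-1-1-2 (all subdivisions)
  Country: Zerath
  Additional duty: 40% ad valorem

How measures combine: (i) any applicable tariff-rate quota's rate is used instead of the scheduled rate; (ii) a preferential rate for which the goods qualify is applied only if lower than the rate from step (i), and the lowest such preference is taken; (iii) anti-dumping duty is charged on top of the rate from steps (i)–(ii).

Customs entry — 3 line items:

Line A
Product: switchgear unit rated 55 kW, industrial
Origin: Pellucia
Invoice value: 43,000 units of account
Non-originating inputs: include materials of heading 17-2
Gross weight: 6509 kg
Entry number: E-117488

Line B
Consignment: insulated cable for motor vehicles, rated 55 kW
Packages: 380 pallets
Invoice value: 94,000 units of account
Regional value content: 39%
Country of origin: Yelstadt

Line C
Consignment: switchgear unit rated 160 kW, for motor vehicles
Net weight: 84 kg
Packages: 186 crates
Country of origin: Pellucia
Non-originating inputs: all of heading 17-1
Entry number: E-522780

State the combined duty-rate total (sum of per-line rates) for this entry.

56%

Line A: switchgear unit → 17-2; rated 55 kW → 17-2-2; industrial → 17-2-2-1. Scheduled 2%. quota on 17-2-2 open → in-quota 8%; Pellucia agreement on 17-2: CTH not met. → 8%.
Line B: insulated cable → 17-1; rated 55 kW → 17-1-2; for motor vehicles → 17-1-2-3. Scheduled 28%. Yelstadt agreement on 17-1: RVC < 45%. → 28%.
Line C: switchgear unit → 17-2; rated 160 kW → 17-2-3; for motor vehicles → 17-2-3-1. Scheduled 23%. Pellucia agreement on 17-2: CTH met → 20% available; preferential 20%. → 20%.
Sum: 8% + 28% + 20% = 56%.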